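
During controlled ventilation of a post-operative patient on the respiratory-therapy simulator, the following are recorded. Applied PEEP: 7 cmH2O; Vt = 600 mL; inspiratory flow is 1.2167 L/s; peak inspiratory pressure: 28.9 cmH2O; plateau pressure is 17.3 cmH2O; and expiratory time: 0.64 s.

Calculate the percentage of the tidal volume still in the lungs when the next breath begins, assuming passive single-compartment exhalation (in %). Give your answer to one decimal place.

31.6

R = (PIP − Pplat)/V̇ = (28.9 − 17.3) / 1.2167 = 11.6/1.2167 = 9.534 cmH2O·s/L.
C = Vt/(Pplat − PEEP) = 600.0 / (17.3 − 7) = 600.0/10.3 = 58.252 mL/cmH2O.
τ = R × C = 9.534 × 0.05825 L/cmH2O = 0.5554 s.
Fraction remaining at end-expiration = e^(−Te/τ) = e^(−0.64/0.5554) = 0.3159 → 31.59%.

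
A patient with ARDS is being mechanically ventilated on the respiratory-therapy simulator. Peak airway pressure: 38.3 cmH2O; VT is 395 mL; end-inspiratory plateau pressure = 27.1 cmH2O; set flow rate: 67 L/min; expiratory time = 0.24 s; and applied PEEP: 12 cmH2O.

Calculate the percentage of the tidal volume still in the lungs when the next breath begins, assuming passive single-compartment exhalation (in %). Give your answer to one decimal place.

40.1

Flow: 67 L/min ÷ 60 = 1.1167 L/s.
R = (PIP − Pplat)/V̇ = (38.3 − 27.1) / 1.1167 = 11.2/1.1167 = 10.03 cmH2O·s/L.
C = Vt/(Pplat − PEEP) = 395.0 / (27.1 − 12) = 395.0/15.1 = 26.159 mL/cmH2O.
τ = R × C = 10.03 × 0.02616 L/cmH2O = 0.2624 s.
Fraction remaining at end-expiration = e^(−Te/τ) = e^(−0.24/0.2624) = 0.4007 → 40.07%.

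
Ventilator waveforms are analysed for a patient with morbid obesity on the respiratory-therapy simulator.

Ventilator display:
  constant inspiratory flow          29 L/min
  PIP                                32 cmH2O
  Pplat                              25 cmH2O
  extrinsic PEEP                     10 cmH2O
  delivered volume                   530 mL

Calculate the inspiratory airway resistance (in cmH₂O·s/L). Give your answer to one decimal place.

Flow: 29 L/min ÷ 60 = 0.4833 L/s.
Raw = (PIP − Pplat) / flow = (32 − 25) / 0.4833 = 7.0 / 0.4833 = 14.484 cmH2O·s/L.

14.5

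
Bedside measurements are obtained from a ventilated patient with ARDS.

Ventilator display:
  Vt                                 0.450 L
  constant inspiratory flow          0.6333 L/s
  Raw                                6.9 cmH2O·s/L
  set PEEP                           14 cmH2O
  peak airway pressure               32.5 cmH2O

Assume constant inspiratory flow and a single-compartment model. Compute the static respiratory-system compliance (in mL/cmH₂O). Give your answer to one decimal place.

31.8

Equation of motion (constant flow): PIP = Vt/C + R·V̇ + PEEP.
Vt/C = PIP − R·V̇ − PEEP = 32.5 − 6.9×0.6333 − 14 = 32.5 − 4.37 − 14 = 14.13 cmH2O.
C = Vt / 14.13 = 450 / 14.13 = 31.847 mL/cmH2O.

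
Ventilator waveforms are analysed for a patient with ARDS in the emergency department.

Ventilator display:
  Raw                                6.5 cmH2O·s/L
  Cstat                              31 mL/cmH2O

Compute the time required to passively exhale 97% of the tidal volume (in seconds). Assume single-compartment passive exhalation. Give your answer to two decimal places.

τ = R × C = 6.5 × 31 mL/cmH2O = 6.5 × 0.031 L/cmH2O = 0.2015 s.
Exhaled fraction f = 1 − e^(−t/τ) → t = −τ·ln(1 − f) = −0.2015·ln(0.03) = 0.7066 s.

0.71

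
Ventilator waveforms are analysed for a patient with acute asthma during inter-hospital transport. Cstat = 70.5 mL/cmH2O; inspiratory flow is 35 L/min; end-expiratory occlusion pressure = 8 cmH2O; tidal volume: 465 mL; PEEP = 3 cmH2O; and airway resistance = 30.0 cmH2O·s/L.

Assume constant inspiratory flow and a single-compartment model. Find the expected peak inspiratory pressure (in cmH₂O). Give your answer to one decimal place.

32.1

Flow: 35 L/min ÷ 60 = 0.5833 L/s.
Total PEEP = 8 cmH2O (set 3 + intrinsic 5); this is the baseline alveolar pressure.
Equation of motion (constant flow): PIP = Vt/C + R·V̇ + PEEP.
PIP = 465/70.5 + 30.0×0.5833 + 8 = 6.596 + 17.499 + 8 = 32.095 cmH2O.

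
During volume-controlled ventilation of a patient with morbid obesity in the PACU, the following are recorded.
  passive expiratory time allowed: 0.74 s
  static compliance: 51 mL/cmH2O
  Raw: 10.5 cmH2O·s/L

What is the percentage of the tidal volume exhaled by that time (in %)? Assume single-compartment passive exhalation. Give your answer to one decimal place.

74.9

τ = R × C = 10.5 × 51 mL/cmH2O = 10.5 × 0.051 L/cmH2O = 0.5355 s.
Passive exhalation: V(t)/V₀ = e^(−t/τ) = e^(−0.74/0.5355) = 0.2511.
Fraction exhaled = 1 − 0.2511 = 0.7489 → 74.89%.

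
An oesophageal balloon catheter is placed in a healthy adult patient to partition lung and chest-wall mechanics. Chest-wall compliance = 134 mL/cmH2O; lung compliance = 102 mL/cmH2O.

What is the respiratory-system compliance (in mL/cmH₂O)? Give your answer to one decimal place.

57.9

Lung and chest wall are elastances in series: 1/Crs = 1/CL + 1/Ccw.
1/Crs = 1/102 + 1/134 = 0.01727.
Crs = 57.904 mL/cmH2O.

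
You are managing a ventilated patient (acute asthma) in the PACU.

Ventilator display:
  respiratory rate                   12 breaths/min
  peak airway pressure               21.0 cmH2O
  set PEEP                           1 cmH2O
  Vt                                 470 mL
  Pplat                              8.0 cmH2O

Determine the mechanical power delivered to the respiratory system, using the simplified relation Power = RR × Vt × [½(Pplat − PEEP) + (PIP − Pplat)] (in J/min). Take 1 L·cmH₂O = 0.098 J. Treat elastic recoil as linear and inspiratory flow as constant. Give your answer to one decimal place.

9.1

Per-breath work = Vt × [½(Pplat−PEEP) + (PIP−Pplat)] = 0.470 × [0.5×7.0 + 13.0] = 0.470 × 16.5 = 7.755 L·cmH2O.
Power = 12 × 7.755 = 93.06 L·cmH2O/min.
× 0.098 J/(L·cmH2O) → 9.12 J/min.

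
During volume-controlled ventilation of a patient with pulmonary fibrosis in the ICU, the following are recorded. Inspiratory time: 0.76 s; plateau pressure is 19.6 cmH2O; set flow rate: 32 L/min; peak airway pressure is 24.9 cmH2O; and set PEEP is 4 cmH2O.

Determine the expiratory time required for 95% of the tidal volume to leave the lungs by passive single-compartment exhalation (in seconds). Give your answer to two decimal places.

0.77

Flow: 32 L/min ÷ 60 = 0.5333 L/s.
Vt = flow × Ti = 0.5333 L/s × 0.76 s × 1000 mL/L = 405.31 mL.
R = (PIP − Pplat)/V̇ = (24.9 − 19.6) / 0.5333 = 5.3/0.5333 = 9.938 cmH2O·s/L.
C = Vt/(Pplat − PEEP) = 405.31 / (19.6 − 4) = 405.31/15.6 = 25.981 mL/cmH2O.
τ = R × C = 9.938 × 0.02598 L/cmH2O = 0.2582 s.
t = −τ·ln(1 − 0.95) = −0.2582·ln(0.05) = 0.7735 s.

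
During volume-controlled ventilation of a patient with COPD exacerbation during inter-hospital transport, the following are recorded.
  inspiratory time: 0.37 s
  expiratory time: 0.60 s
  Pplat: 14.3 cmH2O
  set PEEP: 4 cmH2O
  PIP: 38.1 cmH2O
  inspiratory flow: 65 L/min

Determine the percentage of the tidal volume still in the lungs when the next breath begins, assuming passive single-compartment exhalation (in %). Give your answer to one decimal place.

49.6

Flow: 65 L/min ÷ 60 = 1.0833 L/s.
Vt = flow × Ti = 1.0833 L/s × 0.37 s × 1000 mL/L = 400.82 mL.
R = (PIP − Pplat)/V̇ = (38.1 − 14.3) / 1.0833 = 23.8/1.0833 = 21.97 cmH2O·s/L.
C = Vt/(Pplat − PEEP) = 400.82 / (14.3 − 4) = 400.82/10.3 = 38.915 mL/cmH2O.
τ = R × C = 21.97 × 0.03892 L/cmH2O = 0.8551 s.
Fraction remaining at end-expiration = e^(−Te/τ) = e^(−0.60/0.8551) = 0.4958 → 49.58%.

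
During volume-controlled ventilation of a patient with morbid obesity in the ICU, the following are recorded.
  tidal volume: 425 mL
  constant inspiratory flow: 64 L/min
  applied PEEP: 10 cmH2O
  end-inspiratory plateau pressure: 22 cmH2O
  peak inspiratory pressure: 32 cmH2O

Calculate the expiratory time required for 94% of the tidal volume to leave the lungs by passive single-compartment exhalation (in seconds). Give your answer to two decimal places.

Flow: 64 L/min ÷ 60 = 1.0667 L/s.
R = (PIP − Pplat)/V̇ = (32 − 22) / 1.0667 = 10.0/1.0667 = 9.375 cmH2O·s/L.
C = Vt/(Pplat − PEEP) = 425.0 / (22 − 10) = 425.0/12.0 = 35.417 mL/cmH2O.
τ = R × C = 9.375 × 0.03542 L/cmH2O = 0.3321 s.
t = −τ·ln(1 − 0.94) = −0.3321·ln(0.06) = 0.9343 s.

0.93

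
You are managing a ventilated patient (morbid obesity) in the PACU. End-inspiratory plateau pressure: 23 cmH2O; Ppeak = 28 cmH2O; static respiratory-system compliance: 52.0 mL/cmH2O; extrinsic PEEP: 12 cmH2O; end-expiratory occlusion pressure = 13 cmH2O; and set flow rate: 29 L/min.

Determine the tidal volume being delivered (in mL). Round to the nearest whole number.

End-expiratory occlusion gives total PEEP = 13 cmH2O (intrinsic PEEP = 13 − 12 = 1). Use total PEEP for the elastic gradient.
Vt = Cstat × (Pplat − PEEPtotal) = 52.0 × (23 − 13) = 52.0 × 10.0 = 520.0 mL.

520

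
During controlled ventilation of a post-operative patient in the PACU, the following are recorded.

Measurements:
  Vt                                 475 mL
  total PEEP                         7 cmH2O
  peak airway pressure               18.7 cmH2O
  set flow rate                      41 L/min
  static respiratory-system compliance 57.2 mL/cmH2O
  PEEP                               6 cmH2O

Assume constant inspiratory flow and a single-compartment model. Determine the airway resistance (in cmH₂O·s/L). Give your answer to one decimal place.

Flow: 41 L/min ÷ 60 = 0.6833 L/s.
Total PEEP = 7 cmH2O (set 6 + intrinsic 1); this is the baseline alveolar pressure.
Equation of motion (constant flow): PIP = Vt/C + R·V̇ + PEEP.
R·V̇ = PIP − Vt/C − PEEP = 18.7 − 475/57.2 − 7 = 18.7 − 8.304 − 7 = 3.396 cmH2O.
R = 3.396 / 0.6833 = 4.97 cmH2O·s/L.

5.0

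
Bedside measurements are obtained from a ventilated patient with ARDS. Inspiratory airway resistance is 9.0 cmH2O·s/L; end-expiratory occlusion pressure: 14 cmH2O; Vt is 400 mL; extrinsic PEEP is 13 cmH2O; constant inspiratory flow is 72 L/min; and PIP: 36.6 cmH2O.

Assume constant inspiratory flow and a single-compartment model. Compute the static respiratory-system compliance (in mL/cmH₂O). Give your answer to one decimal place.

33.9

Flow: 72 L/min ÷ 60 = 1.2 L/s.
Total PEEP = 14 cmH2O (set 13 + intrinsic 1); this is the baseline alveolar pressure.
Equation of motion (constant flow): PIP = Vt/C + R·V̇ + PEEP.
Vt/C = PIP − R·V̇ − PEEP = 36.6 − 9.0×1.2 − 14 = 36.6 − 10.8 − 14 = 11.8 cmH2O.
C = Vt / 11.8 = 400 / 11.8 = 33.898 mL/cmH2O.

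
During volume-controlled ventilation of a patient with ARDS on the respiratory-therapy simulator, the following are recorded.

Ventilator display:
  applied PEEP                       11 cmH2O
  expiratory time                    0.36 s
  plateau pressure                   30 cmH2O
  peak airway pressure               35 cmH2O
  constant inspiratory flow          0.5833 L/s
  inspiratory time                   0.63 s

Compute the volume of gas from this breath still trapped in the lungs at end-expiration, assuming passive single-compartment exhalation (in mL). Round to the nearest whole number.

Vt = flow × Ti = 0.5833 L/s × 0.63 s × 1000 mL/L = 367.48 mL.
R = (PIP − Pplat)/V̇ = (35 − 30) / 0.5833 = 5.0/0.5833 = 8.572 cmH2O·s/L.
C = Vt/(Pplat − PEEP) = 367.48 / (30 − 11) = 367.48/19.0 = 19.341 mL/cmH2O.
τ = R × C = 8.572 × 0.01934 L/cmH2O = 0.1658 s.
Fraction remaining = e^(−Te/τ) = e^(−0.36/0.1658) = 0.114.
Trapped volume = 367.48 × 0.114 = 41.893 mL.

42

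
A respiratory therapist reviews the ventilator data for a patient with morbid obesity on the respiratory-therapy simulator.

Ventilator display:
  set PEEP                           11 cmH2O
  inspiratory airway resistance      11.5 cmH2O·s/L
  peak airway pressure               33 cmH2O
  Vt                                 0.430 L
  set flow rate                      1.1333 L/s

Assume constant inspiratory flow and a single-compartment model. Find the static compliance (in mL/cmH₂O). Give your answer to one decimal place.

48.0

Equation of motion (constant flow): PIP = Vt/C + R·V̇ + PEEP.
Vt/C = PIP − R·V̇ − PEEP = 33 − 11.5×1.1333 − 11 = 33 − 13.033 − 11 = 8.967 cmH2O.
C = Vt / 8.967 = 430 / 8.967 = 47.954 mL/cmH2O.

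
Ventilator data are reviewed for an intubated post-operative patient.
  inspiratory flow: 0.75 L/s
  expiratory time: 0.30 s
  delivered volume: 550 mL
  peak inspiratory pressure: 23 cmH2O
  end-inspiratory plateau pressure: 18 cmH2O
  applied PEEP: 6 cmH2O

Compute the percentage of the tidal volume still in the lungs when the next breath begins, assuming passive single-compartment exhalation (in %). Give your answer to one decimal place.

37.5

R = (PIP − Pplat)/V̇ = (23 − 18) / 0.75 = 5.0/0.75 = 6.667 cmH2O·s/L.
C = Vt/(Pplat − PEEP) = 550.0 / (18 − 6) = 550.0/12.0 = 45.833 mL/cmH2O.
τ = R × C = 6.667 × 0.04583 L/cmH2O = 0.3055 s.
Fraction remaining at end-expiration = e^(−Te/τ) = e^(−0.30/0.3055) = 0.3746 → 37.46%.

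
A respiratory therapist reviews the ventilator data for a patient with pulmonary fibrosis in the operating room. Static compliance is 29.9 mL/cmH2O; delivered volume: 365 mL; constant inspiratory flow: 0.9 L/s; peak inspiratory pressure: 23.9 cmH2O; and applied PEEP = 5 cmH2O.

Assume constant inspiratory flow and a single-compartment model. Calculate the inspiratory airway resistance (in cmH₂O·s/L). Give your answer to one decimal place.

7.4

Equation of motion (constant flow): PIP = Vt/C + R·V̇ + PEEP.
R·V̇ = PIP − Vt/C − PEEP = 23.9 − 365/29.9 − 5 = 23.9 − 12.207 − 5 = 6.693 cmH2O.
R = 6.693 / 0.9 = 7.437 cmH2O·s/L.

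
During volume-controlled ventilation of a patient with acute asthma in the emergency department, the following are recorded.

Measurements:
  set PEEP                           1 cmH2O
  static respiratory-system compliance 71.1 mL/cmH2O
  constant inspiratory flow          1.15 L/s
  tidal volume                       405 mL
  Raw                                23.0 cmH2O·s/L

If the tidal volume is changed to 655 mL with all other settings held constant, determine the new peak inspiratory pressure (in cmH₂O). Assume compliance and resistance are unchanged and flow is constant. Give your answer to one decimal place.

36.7

PIP = Vt/C + R·V̇ + PEEP (constant-flow equation of motion).
Only the elastic term changes: ΔPIP = ΔVt / C = (655 − 405) / 71.1 = 3.516 cmH2O.
Original PIP = 405/71.1 + 23.0×1.15 + 1 = 33.146 cmH2O; new PIP = 33.146 + (3.516) = 36.662 cmH2O.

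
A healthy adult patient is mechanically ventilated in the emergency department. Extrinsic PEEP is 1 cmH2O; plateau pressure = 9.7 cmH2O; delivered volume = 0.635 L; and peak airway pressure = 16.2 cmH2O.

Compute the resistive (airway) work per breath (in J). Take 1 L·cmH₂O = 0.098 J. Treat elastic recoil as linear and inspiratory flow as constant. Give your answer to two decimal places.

0.40

With constant inspiratory flow the resistive pressure is constant at PIP − Pplat = 16.2 − 9.7 = 6.5 cmH2O, so resistive work = 6.5 × 0.635 = 4.128 L·cmH2O.
× 0.098 J/(L·cmH2O) → 0.4045 J.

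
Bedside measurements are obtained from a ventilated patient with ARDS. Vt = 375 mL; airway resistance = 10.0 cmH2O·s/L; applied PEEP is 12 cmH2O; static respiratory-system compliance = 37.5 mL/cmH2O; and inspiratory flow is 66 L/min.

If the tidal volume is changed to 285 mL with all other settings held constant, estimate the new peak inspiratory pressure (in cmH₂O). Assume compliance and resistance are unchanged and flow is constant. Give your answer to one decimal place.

Flow: 66 L/min ÷ 60 = 1.1 L/s.
PIP = Vt/C + R·V̇ + PEEP (constant-flow equation of motion).
Only the elastic term changes: ΔPIP = ΔVt / C = (285 − 375) / 37.5 = -2.4 cmH2O.
Original PIP = 375/37.5 + 10.0×1.1 + 12 = 33.0 cmH2O; new PIP = 33.0 + (-2.4) = 30.6 cmH2O.

30.6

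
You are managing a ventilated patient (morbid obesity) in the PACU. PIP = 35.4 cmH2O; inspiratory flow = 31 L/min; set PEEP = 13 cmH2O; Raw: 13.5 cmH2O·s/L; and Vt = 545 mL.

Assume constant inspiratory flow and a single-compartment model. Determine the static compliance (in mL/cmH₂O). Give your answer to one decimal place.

Flow: 31 L/min ÷ 60 = 0.5167 L/s.
Equation of motion (constant flow): PIP = Vt/C + R·V̇ + PEEP.
Vt/C = PIP − R·V̇ − PEEP = 35.4 − 13.5×0.5167 − 13 = 35.4 − 6.975 − 13 = 15.425 cmH2O.
C = Vt / 15.425 = 545 / 15.425 = 35.332 mL/cmH2O.

35.3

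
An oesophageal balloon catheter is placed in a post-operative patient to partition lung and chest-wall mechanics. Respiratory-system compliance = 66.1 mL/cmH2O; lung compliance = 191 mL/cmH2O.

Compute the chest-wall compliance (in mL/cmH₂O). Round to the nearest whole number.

101

1/Ccw = 1/Crs − 1/CL.
1/Ccw = 1/66.1 − 1/191 = 0.009893.
Ccw = 101.08 mL/cmH2O.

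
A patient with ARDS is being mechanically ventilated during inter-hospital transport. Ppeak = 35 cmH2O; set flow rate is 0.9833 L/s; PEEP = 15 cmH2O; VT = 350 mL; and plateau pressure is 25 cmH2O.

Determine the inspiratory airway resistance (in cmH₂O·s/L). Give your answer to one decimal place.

10.2

Raw = (PIP − Pplat) / flow = (35 − 25) / 0.9833 = 10.0 / 0.9833 = 10.17 cmH2O·s/L.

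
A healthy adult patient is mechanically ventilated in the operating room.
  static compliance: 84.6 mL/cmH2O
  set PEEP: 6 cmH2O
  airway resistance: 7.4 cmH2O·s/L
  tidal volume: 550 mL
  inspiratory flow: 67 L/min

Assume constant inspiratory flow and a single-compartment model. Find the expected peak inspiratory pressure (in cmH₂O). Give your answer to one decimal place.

20.8

Flow: 67 L/min ÷ 60 = 1.1167 L/s.
Equation of motion (constant flow): PIP = Vt/C + R·V̇ + PEEP.
PIP = 550/84.6 + 7.4×1.1167 + 6 = 6.501 + 8.264 + 6 = 20.765 cmH2O.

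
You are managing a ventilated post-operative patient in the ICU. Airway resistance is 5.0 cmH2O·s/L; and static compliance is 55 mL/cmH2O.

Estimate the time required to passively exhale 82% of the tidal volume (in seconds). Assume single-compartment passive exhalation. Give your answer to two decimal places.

0.47

τ = R × C = 5.0 × 55 mL/cmH2O = 5.0 × 0.055 L/cmH2O = 0.275 s.
Exhaled fraction f = 1 − e^(−t/τ) → t = −τ·ln(1 − f) = −0.275·ln(0.18) = 0.4716 s.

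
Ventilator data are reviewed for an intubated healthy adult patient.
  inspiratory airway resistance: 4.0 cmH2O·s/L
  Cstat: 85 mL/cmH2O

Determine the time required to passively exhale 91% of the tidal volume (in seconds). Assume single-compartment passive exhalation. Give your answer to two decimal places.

τ = R × C = 4.0 × 85 mL/cmH2O = 4.0 × 0.085 L/cmH2O = 0.34 s.
Exhaled fraction f = 1 − e^(−t/τ) → t = −τ·ln(1 − f) = −0.34·ln(0.09) = 0.8187 s.

0.82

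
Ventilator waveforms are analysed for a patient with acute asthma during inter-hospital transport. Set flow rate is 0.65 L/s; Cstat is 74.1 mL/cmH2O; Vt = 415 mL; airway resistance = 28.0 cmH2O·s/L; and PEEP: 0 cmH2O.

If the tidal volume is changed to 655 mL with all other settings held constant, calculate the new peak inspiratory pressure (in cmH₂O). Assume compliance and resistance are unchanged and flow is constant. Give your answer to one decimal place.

PIP = Vt/C + R·V̇ + PEEP (constant-flow equation of motion).
Only the elastic term changes: ΔPIP = ΔVt / C = (655 − 415) / 74.1 = 3.239 cmH2O.
Original PIP = 415/74.1 + 28.0×0.65 + 0 = 23.801 cmH2O; new PIP = 23.801 + (3.239) = 27.04 cmH2O.

27.0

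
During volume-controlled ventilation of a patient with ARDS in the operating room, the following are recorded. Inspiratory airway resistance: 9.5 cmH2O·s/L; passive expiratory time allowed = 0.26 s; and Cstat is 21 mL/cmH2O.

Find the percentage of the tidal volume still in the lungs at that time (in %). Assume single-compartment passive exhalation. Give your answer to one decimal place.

τ = R × C = 9.5 × 21 mL/cmH2O = 9.5 × 0.021 L/cmH2O = 0.1995 s.
Passive exhalation: V(t)/V₀ = e^(−t/τ) = e^(−0.26/0.1995) = 0.2716.
Fraction remaining = 0.2716 → 27.16%.

27.2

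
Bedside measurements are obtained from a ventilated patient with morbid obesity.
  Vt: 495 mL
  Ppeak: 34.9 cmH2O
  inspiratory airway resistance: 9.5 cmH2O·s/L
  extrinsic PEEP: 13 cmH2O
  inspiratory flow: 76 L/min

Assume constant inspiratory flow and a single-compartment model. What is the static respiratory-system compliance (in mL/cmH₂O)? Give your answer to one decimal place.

50.2

Flow: 76 L/min ÷ 60 = 1.2667 L/s.
Equation of motion (constant flow): PIP = Vt/C + R·V̇ + PEEP.
Vt/C = PIP − R·V̇ − PEEP = 34.9 − 9.5×1.2667 − 13 = 34.9 − 12.034 − 13 = 9.866 cmH2O.
C = Vt / 9.866 = 495 / 9.866 = 50.172 mL/cmH2O.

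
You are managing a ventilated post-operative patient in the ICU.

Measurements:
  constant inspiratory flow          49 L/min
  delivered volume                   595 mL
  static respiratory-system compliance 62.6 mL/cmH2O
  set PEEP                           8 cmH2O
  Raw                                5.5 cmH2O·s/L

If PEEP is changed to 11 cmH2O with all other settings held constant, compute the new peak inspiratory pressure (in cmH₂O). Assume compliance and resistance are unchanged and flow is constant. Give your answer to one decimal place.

Flow: 49 L/min ÷ 60 = 0.8167 L/s.
PIP = Vt/C + R·V̇ + PEEP (constant-flow equation of motion).
Only the baseline term changes: ΔPIP = ΔPEEP = 11 − 8 = 3.0 cmH2O.
Original PIP = 595/62.6 + 5.5×0.8167 + 8 = 21.997 cmH2O; new PIP = 21.997 + (3.0) = 24.997 cmH2O.

25.0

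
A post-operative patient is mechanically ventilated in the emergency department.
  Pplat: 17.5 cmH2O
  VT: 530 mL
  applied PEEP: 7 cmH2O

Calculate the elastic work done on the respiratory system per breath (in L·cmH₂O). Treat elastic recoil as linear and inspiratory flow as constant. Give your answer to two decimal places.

Elastic work ≈ ½ × (Pplat − PEEP) × Vt = 0.5 × (17.5 − 7) × 0.530 L = 0.5 × 10.5 × 0.530 = 2.783 L·cmH2O.

2.78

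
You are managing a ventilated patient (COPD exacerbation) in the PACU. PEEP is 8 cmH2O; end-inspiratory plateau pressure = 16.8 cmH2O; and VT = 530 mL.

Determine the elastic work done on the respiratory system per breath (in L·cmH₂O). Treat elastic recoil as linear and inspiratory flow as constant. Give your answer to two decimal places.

2.33

Elastic work ≈ ½ × (Pplat − PEEP) × Vt = 0.5 × (16.8 − 8) × 0.530 L = 0.5 × 8.8 × 0.530 = 2.332 L·cmH2O.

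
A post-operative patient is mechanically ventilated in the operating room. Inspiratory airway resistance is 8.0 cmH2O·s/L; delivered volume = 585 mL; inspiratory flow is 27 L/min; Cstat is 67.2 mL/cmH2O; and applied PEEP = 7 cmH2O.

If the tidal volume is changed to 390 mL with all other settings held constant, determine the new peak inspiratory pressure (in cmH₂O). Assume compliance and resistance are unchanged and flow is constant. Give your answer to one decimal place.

16.4

Flow: 27 L/min ÷ 60 = 0.45 L/s.
PIP = Vt/C + R·V̇ + PEEP (constant-flow equation of motion).
Only the elastic term changes: ΔPIP = ΔVt / C = (390 − 585) / 67.2 = -2.902 cmH2O.
Original PIP = 585/67.2 + 8.0×0.45 + 7 = 19.305 cmH2O; new PIP = 19.305 + (-2.902) = 16.403 cmH2O.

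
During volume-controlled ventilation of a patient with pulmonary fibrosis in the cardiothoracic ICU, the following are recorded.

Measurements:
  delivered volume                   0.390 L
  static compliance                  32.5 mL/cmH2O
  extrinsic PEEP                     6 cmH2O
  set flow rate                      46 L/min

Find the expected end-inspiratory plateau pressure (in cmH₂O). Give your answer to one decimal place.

Pplat = PEEP + Vt / Cstat = 6 + 390 / 32.5 = 6 + 12.0 = 18.0 cmH2O.

18.0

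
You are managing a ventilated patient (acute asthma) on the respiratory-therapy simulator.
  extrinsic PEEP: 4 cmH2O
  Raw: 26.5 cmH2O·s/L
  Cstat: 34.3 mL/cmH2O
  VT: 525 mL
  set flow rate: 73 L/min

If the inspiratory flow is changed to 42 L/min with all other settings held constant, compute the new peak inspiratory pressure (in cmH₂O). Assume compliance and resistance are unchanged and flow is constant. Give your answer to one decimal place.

Flow: 73 L/min ÷ 60 = 1.2167 L/s.
New flow: 42 L/min ÷ 60 = 0.7 L/s.
PIP = Vt/C + R·V̇ + PEEP (constant-flow equation of motion).
Only the resistive term changes: ΔPIP = R × ΔV̇ = 26.5 × (0.7 − 1.2167) = 26.5 × -0.5167 = -13.693 cmH2O.
Original PIP = 525/34.3 + 26.5×1.2167 + 4 = 51.549 cmH2O; new PIP = 51.549 + (-13.693) = 37.856 cmH2O.

37.9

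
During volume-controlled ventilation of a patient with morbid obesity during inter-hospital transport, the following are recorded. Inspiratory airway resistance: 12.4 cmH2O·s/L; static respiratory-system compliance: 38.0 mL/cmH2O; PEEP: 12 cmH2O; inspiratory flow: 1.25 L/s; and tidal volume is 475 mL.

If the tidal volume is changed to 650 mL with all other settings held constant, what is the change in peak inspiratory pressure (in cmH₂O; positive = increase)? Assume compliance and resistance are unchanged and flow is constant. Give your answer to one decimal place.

4.6

PIP = Vt/C + R·V̇ + PEEP (constant-flow equation of motion).
Only the elastic term changes: ΔPIP = ΔVt / C = (650 − 475) / 38.0 = 4.605 cmH2O.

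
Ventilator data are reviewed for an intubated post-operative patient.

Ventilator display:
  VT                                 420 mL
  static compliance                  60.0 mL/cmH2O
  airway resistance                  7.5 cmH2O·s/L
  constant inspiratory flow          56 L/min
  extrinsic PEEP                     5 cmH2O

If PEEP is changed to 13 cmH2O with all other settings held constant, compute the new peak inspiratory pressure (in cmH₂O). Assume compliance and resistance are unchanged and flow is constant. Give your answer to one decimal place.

Flow: 56 L/min ÷ 60 = 0.9333 L/s.
PIP = Vt/C + R·V̇ + PEEP (constant-flow equation of motion).
Only the baseline term changes: ΔPIP = ΔPEEP = 13 − 5 = 8.0 cmH2O.
Original PIP = 420/60.0 + 7.5×0.9333 + 5 = 19.0 cmH2O; new PIP = 19.0 + (8.0) = 27.0 cmH2O.

27.0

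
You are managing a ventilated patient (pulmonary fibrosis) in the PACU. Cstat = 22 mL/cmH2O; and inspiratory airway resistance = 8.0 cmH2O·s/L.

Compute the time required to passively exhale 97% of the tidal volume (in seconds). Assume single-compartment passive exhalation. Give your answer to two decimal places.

τ = R × C = 8.0 × 22 mL/cmH2O = 8.0 × 0.022 L/cmH2O = 0.176 s.
Exhaled fraction f = 1 − e^(−t/τ) → t = −τ·ln(1 − f) = −0.176·ln(0.03) = 0.6172 s.

0.62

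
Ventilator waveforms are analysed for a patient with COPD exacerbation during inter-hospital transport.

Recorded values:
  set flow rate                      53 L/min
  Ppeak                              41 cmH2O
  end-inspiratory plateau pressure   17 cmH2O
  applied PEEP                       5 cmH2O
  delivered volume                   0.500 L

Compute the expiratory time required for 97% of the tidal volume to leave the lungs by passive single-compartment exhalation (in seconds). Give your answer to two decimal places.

Flow: 53 L/min ÷ 60 = 0.8833 L/s.
R = (PIP − Pplat)/V̇ = (41 − 17) / 0.8833 = 24.0/0.8833 = 27.171 cmH2O·s/L.
C = Vt/(Pplat − PEEP) = 500.0 / (17 − 5) = 500.0/12.0 = 41.667 mL/cmH2O.
τ = R × C = 27.171 × 0.04167 L/cmH2O = 1.132 s.
t = −τ·ln(1 − 0.97) = −1.132·ln(0.03) = 3.969 s.

3.97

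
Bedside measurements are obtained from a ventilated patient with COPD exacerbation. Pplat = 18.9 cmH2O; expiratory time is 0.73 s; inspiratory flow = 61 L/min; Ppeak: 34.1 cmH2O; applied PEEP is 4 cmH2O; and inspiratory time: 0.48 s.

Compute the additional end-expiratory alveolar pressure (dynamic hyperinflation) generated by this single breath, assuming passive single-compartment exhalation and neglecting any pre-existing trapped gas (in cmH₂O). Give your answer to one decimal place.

3.4

Flow: 61 L/min ÷ 60 = 1.0167 L/s.
Vt = flow × Ti = 1.0167 L/s × 0.48 s × 1000 mL/L = 488.02 mL.
R = (PIP − Pplat)/V̇ = (34.1 − 18.9) / 1.0167 = 15.2/1.0167 = 14.95 cmH2O·s/L.
C = Vt/(Pplat − PEEP) = 488.02 / (18.9 − 4) = 488.02/14.9 = 32.753 mL/cmH2O.
τ = R × C = 14.95 × 0.03275 L/cmH2O = 0.4896 s.
Fraction remaining = e^(−Te/τ) = e^(−0.73/0.4896) = 0.2251; trapped volume = 488.02 × 0.2251 = 109.85 mL.
Additional alveolar pressure from trapping ≈ V_trapped / C = 109.85 / 32.753 = 3.354 cmH2O.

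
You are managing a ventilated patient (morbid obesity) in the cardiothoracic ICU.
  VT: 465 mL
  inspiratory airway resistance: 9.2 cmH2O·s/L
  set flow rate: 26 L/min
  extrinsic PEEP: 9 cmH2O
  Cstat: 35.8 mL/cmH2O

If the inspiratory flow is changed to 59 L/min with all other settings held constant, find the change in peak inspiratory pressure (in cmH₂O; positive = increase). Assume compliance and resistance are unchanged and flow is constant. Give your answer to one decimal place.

Flow: 26 L/min ÷ 60 = 0.4333 L/s.
New flow: 59 L/min ÷ 60 = 0.9833 L/s.
PIP = Vt/C + R·V̇ + PEEP (constant-flow equation of motion).
Only the resistive term changes: ΔPIP = R × ΔV̇ = 9.2 × (0.9833 − 0.4333) = 9.2 × 0.55 = 5.06 cmH2O.

5.1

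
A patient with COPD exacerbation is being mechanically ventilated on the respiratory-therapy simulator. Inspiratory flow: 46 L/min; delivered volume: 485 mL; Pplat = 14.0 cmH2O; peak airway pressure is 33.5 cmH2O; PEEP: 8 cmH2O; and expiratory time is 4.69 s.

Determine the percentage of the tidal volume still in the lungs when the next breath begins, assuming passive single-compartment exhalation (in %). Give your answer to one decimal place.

10.2

Flow: 46 L/min ÷ 60 = 0.7667 L/s.
R = (PIP − Pplat)/V̇ = (33.5 − 14.0) / 0.7667 = 19.5/0.7667 = 25.434 cmH2O·s/L.
C = Vt/(Pplat − PEEP) = 485.0 / (14.0 − 8) = 485.0/6.0 = 80.833 mL/cmH2O.
τ = R × C = 25.434 × 0.08083 L/cmH2O = 2.056 s.
Fraction remaining at end-expiration = e^(−Te/τ) = e^(−4.69/2.056) = 0.1022 → 10.22%.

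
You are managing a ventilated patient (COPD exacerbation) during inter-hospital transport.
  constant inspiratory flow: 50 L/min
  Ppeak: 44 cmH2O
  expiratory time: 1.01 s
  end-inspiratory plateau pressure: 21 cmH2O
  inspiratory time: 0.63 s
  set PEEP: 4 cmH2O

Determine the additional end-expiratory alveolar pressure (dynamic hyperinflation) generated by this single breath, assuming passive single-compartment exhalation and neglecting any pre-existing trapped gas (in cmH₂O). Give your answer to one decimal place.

5.2

Flow: 50 L/min ÷ 60 = 0.8333 L/s.
Vt = flow × Ti = 0.8333 L/s × 0.63 s × 1000 mL/L = 524.98 mL.
R = (PIP − Pplat)/V̇ = (44 − 21) / 0.8333 = 23.0/0.8333 = 27.601 cmH2O·s/L.
C = Vt/(Pplat − PEEP) = 524.98 / (21 − 4) = 524.98/17.0 = 30.881 mL/cmH2O.
τ = R × C = 27.601 × 0.03088 L/cmH2O = 0.8523 s.
Fraction remaining = e^(−Te/τ) = e^(−1.01/0.8523) = 0.3057; trapped volume = 524.98 × 0.3057 = 160.49 mL.
Additional alveolar pressure from trapping ≈ V_trapped / C = 160.49 / 30.881 = 5.197 cmH2O.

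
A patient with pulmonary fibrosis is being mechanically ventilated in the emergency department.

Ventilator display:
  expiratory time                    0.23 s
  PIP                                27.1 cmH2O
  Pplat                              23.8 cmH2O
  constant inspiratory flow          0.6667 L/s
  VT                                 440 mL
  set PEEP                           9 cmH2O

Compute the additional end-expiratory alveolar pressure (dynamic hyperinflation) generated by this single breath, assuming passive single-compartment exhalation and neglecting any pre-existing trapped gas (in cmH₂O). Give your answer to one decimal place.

R = (PIP − Pplat)/V̇ = (27.1 − 23.8) / 0.6667 = 3.3/0.6667 = 4.95 cmH2O·s/L.
C = Vt/(Pplat − PEEP) = 440.0 / (23.8 − 9) = 440.0/14.8 = 29.73 mL/cmH2O.
τ = R × C = 4.95 × 0.02973 L/cmH2O = 0.1472 s.
Fraction remaining = e^(−Te/τ) = e^(−0.23/0.1472) = 0.2096; trapped volume = 440.0 × 0.2096 = 92.224 mL.
Additional alveolar pressure from trapping ≈ V_trapped / C = 92.224 / 29.73 = 3.102 cmH2O.

3.1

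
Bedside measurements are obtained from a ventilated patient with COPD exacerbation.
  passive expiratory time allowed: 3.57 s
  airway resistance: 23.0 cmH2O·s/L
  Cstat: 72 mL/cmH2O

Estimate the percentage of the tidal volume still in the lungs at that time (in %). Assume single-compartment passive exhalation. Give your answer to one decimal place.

τ = R × C = 23.0 × 72 mL/cmH2O = 23.0 × 0.072 L/cmH2O = 1.656 s.
Passive exhalation: V(t)/V₀ = e^(−t/τ) = e^(−3.57/1.656) = 0.1158.
Fraction remaining = 0.1158 → 11.58%.

11.6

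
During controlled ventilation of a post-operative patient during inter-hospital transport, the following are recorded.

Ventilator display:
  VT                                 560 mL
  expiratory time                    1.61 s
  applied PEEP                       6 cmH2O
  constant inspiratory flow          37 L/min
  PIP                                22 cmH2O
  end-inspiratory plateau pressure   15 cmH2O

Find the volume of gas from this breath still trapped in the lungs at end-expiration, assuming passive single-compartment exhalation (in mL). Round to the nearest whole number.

57

Flow: 37 L/min ÷ 60 = 0.6167 L/s.
R = (PIP − Pplat)/V̇ = (22 − 15) / 0.6167 = 7.0/0.6167 = 11.351 cmH2O·s/L.
C = Vt/(Pplat − PEEP) = 560.0 / (15 − 6) = 560.0/9.0 = 62.222 mL/cmH2O.
τ = R × C = 11.351 × 0.06222 L/cmH2O = 0.7063 s.
Fraction remaining = e^(−Te/τ) = e^(−1.61/0.7063) = 0.1023.
Trapped volume = 560.0 × 0.1023 = 57.288 mL.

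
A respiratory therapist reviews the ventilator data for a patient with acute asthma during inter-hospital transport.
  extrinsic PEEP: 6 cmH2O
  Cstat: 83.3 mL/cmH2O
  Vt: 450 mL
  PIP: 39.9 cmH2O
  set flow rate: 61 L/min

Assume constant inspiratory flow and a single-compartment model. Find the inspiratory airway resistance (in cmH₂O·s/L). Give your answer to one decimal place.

Flow: 61 L/min ÷ 60 = 1.0167 L/s.
Equation of motion (constant flow): PIP = Vt/C + R·V̇ + PEEP.
R·V̇ = PIP − Vt/C − PEEP = 39.9 − 450/83.3 − 6 = 39.9 − 5.402 − 6 = 28.498 cmH2O.
R = 28.498 / 1.0167 = 28.03 cmH2O·s/L.

28.0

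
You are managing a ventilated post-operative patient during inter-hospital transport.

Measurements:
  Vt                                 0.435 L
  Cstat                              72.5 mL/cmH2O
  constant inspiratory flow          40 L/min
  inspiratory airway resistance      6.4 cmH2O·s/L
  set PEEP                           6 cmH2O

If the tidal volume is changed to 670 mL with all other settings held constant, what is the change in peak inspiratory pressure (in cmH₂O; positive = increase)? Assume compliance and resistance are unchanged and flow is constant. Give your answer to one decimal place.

3.2

PIP = Vt/C + R·V̇ + PEEP (constant-flow equation of motion).
Only the elastic term changes: ΔPIP = ΔVt / C = (670 − 435) / 72.5 = 3.241 cmH2O.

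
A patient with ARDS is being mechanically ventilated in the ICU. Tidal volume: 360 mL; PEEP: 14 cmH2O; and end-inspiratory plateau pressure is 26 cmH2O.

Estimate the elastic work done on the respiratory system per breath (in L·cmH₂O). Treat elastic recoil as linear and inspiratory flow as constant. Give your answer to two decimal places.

2.16

Elastic work ≈ ½ × (Pplat − PEEP) × Vt = 0.5 × (26 − 14) × 0.360 L = 0.5 × 12.0 × 0.360 = 2.16 L·cmH2O.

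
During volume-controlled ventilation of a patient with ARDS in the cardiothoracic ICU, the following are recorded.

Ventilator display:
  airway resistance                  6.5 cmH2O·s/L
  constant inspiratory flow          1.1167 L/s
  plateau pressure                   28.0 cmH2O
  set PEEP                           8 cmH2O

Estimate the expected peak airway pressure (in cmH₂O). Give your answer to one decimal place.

35.3

PIP = Pplat + Raw × flow = 28.0 + 6.5 × 1.1167 = 28.0 + 7.259 = 35.259 cmH2O.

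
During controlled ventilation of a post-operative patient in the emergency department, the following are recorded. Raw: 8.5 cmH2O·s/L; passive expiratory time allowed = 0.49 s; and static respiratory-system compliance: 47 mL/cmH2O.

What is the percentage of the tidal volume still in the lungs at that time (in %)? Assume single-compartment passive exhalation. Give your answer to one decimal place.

29.3

τ = R × C = 8.5 × 47 mL/cmH2O = 8.5 × 0.047 L/cmH2O = 0.3995 s.
Passive exhalation: V(t)/V₀ = e^(−t/τ) = e^(−0.49/0.3995) = 0.2933.
Fraction remaining = 0.2933 → 29.33%.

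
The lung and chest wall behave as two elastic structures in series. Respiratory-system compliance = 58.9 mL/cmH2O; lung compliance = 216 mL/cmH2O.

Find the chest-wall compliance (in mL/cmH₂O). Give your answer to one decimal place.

1/Ccw = 1/Crs − 1/CL.
1/Ccw = 1/58.9 − 1/216 = 0.01235.
Ccw = 80.972 mL/cmH2O.

81.0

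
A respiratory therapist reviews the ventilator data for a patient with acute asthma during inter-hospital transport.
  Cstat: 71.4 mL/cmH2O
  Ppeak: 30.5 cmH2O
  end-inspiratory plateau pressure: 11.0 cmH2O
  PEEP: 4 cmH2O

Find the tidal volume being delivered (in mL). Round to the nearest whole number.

Vt = Cstat × (Pplat − PEEP) = 71.4 × (11.0 − 4) = 71.4 × 7.0 = 499.8 mL.

500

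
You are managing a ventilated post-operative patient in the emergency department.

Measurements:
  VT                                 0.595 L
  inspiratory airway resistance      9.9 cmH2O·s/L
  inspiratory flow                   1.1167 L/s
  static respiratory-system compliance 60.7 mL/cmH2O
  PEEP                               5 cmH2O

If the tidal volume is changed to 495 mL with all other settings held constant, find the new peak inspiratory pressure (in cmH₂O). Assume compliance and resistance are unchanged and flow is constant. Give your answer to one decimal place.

PIP = Vt/C + R·V̇ + PEEP (constant-flow equation of motion).
Only the elastic term changes: ΔPIP = ΔVt / C = (495 − 595) / 60.7 = -1.647 cmH2O.
Original PIP = 595/60.7 + 9.9×1.1167 + 5 = 25.858 cmH2O; new PIP = 25.858 + (-1.647) = 24.211 cmH2O.

24.2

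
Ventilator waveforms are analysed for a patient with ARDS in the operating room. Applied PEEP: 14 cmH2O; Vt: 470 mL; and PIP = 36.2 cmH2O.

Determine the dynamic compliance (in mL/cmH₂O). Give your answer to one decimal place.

Dynamic compliance = Vt / (PIP − PEEP) = 470 / (36.2 − 14) = 470 / 22.2 = 21.171 mL/cmH2O.

21.2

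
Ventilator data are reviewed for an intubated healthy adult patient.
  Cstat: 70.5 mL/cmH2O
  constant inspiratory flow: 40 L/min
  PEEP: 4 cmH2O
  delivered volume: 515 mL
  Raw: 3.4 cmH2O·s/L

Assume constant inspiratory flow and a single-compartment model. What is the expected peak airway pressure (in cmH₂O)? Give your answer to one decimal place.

13.6

Flow: 40 L/min ÷ 60 = 0.6667 L/s.
Equation of motion (constant flow): PIP = Vt/C + R·V̇ + PEEP.
PIP = 515/70.5 + 3.4×0.6667 + 4 = 7.305 + 2.267 + 4 = 13.572 cmH2O.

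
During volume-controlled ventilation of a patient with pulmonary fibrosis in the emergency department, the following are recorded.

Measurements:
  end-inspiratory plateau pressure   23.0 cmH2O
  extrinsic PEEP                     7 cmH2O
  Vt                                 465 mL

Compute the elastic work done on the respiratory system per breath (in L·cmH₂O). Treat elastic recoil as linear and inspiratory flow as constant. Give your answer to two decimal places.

3.72

Elastic work ≈ ½ × (Pplat − PEEP) × Vt = 0.5 × (23.0 − 7) × 0.465 L = 0.5 × 16.0 × 0.465 = 3.72 L·cmH2O.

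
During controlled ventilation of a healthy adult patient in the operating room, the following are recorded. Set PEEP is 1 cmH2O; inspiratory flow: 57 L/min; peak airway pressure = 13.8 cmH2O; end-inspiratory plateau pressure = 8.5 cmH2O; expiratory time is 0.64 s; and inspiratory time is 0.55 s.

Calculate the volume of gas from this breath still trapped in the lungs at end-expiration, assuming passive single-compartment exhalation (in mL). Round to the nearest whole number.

Flow: 57 L/min ÷ 60 = 0.95 L/s.
Vt = flow × Ti = 0.95 L/s × 0.55 s × 1000 mL/L = 522.5 mL.
R = (PIP − Pplat)/V̇ = (13.8 − 8.5) / 0.95 = 5.3/0.95 = 5.579 cmH2O·s/L.
C = Vt/(Pplat − PEEP) = 522.5 / (8.5 − 1) = 522.5/7.5 = 69.667 mL/cmH2O.
τ = R × C = 5.579 × 0.06967 L/cmH2O = 0.3887 s.
Fraction remaining = e^(−Te/τ) = e^(−0.64/0.3887) = 0.1927.
Trapped volume = 522.5 × 0.1927 = 100.69 mL.

101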